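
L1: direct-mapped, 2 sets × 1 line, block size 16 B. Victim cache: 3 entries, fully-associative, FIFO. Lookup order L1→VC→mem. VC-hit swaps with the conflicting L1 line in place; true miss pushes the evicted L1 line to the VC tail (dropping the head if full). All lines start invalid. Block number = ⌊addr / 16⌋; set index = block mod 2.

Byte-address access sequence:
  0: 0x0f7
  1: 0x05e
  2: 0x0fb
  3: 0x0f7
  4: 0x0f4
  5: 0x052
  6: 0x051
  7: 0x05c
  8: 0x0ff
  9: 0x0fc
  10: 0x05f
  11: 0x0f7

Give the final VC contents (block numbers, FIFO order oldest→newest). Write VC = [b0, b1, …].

VC = [5]

  [0] addr=0xf7 blk=15 s=1: MISS | VC []
  [1] addr=0x5e blk=5 s=1: MISS | VC [15]
  [2] addr=0xfb blk=15 s=1: VC-HIT | VC [5]
  [3] addr=0xf7 blk=15 s=1: L1-HIT | VC [5]
  [4] addr=0xf4 blk=15 s=1: L1-HIT | VC [5]
  [5] addr=0x52 blk=5 s=1: VC-HIT | VC [15]
  [6] addr=0x51 blk=5 s=1: L1-HIT | VC [15]
  [7] addr=0x5c blk=5 s=1: L1-HIT | VC [15]
  [8] addr=0xff blk=15 s=1: VC-HIT | VC [5]
  [9] addr=0xfc blk=15 s=1: L1-HIT | VC [5]
  [10] addr=0x5f blk=5 s=1: VC-HIT | VC [15]
  [11] addr=0xf7 blk=15 s=1: VC-HIT | VC [5]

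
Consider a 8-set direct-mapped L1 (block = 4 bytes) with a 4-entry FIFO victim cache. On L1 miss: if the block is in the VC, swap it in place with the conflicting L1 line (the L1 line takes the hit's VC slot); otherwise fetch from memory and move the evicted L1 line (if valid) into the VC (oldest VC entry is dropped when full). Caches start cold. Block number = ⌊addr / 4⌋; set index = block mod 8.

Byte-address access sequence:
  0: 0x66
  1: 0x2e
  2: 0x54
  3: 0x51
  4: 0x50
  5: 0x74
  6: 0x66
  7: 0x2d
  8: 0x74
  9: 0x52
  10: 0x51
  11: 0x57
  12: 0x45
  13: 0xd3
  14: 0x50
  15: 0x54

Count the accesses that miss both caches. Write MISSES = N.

#0 0x66→b25/s1 MISS; vc=[]
#1 0x2e→b11/s3 MISS; vc=[]
#2 0x54→b21/s5 MISS; vc=[]
#3 0x51→b20/s4 MISS; vc=[]
#4 0x50→b20/s4 L1-HIT; vc=[]
#5 0x74→b29/s5 MISS; vc=[21]
#6 0x66→b25/s1 L1-HIT; vc=[21]
#7 0x2d→b11/s3 L1-HIT; vc=[21]
#8 0x74→b29/s5 L1-HIT; vc=[21]
#9 0x52→b20/s4 L1-HIT; vc=[21]
#10 0x51→b20/s4 L1-HIT; vc=[21]
#11 0x57→b21/s5 VC-HIT; vc=[29]
#12 0x45→b17/s1 MISS; vc=[29,25]
#13 0xd3→b52/s4 MISS; vc=[29,25,20]
#14 0x50→b20/s4 VC-HIT; vc=[29,25,52]
#15 0x54→b21/s5 L1-HIT; vc=[29,25,52]

MISSES = 7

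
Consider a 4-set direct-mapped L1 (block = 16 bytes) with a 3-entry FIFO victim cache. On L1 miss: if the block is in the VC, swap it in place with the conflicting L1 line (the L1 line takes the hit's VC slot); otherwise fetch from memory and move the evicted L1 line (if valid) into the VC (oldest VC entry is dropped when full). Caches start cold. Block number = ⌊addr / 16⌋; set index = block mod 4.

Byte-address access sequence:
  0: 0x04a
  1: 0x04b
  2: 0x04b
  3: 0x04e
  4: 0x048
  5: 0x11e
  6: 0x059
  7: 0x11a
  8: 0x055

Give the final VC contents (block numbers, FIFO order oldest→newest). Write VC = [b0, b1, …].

0: 0x4a (blk 4, set 0) → MISS  vc=[]
1: 0x4b (blk 4, set 0) → L1-HIT  vc=[]
2: 0x4b (blk 4, set 0) → L1-HIT  vc=[]
3: 0x4e (blk 4, set 0) → L1-HIT  vc=[]
4: 0x48 (blk 4, set 0) → L1-HIT  vc=[]
5: 0x11e (blk 17, set 1) → MISS  vc=[]
6: 0x59 (blk 5, set 1) → MISS  vc=[17]
7: 0x11a (blk 17, set 1) → VC-HIT  vc=[5]
8: 0x55 (blk 5, set 1) → VC-HIT  vc=[17]

VC = [17]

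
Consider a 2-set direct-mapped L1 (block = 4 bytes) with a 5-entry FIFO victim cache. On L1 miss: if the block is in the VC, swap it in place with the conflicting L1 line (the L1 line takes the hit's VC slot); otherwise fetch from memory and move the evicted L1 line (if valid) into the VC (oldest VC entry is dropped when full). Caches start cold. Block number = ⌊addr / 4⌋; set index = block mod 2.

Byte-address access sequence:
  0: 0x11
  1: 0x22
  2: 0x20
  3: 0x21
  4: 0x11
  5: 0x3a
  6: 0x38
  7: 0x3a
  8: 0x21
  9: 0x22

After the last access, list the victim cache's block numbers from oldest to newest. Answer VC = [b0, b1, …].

VC = [14, 4]

  [0] addr=0x11 blk=4 s=0: MISS | VC []
  [1] addr=0x22 blk=8 s=0: MISS | VC [4]
  [2] addr=0x20 blk=8 s=0: L1-HIT | VC [4]
  [3] addr=0x21 blk=8 s=0: L1-HIT | VC [4]
  [4] addr=0x11 blk=4 s=0: VC-HIT | VC [8]
  [5] addr=0x3a blk=14 s=0: MISS | VC [8, 4]
  [6] addr=0x38 blk=14 s=0: L1-HIT | VC [8, 4]
  [7] addr=0x3a blk=14 s=0: L1-HIT | VC [8, 4]
  [8] addr=0x21 blk=8 s=0: VC-HIT | VC [14, 4]
  [9] addr=0x22 blk=8 s=0: L1-HIT | VC [14, 4]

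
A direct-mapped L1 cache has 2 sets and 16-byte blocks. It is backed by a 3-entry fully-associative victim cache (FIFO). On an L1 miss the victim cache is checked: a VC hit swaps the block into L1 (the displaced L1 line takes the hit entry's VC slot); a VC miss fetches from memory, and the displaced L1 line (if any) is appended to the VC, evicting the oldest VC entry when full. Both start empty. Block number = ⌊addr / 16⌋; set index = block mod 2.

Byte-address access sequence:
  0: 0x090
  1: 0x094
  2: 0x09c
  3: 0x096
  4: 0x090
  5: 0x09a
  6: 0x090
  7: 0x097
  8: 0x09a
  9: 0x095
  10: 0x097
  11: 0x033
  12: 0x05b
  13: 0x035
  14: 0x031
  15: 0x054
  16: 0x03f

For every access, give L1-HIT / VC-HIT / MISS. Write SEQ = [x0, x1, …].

0: 0x90 (blk 9, set 1) → MISS  vc=[]
1: 0x94 (blk 9, set 1) → L1-HIT  vc=[]
2: 0x9c (blk 9, set 1) → L1-HIT  vc=[]
3: 0x96 (blk 9, set 1) → L1-HIT  vc=[]
4: 0x90 (blk 9, set 1) → L1-HIT  vc=[]
5: 0x9a (blk 9, set 1) → L1-HIT  vc=[]
6: 0x90 (blk 9, set 1) → L1-HIT  vc=[]
7: 0x97 (blk 9, set 1) → L1-HIT  vc=[]
8: 0x9a (blk 9, set 1) → L1-HIT  vc=[]
9: 0x95 (blk 9, set 1) → L1-HIT  vc=[]
10: 0x97 (blk 9, set 1) → L1-HIT  vc=[]
11: 0x33 (blk 3, set 1) → MISS  vc=[9]
12: 0x5b (blk 5, set 1) → MISS  vc=[9, 3]
13: 0x35 (blk 3, set 1) → VC-HIT  vc=[9, 5]
14: 0x31 (blk 3, set 1) → L1-HIT  vc=[9, 5]
15: 0x54 (blk 5, set 1) → VC-HIT  vc=[9, 3]
16: 0x3f (blk 3, set 1) → VC-HIT  vc=[9, 5]

SEQ = [MISS, L1-HIT, L1-HIT, L1-HIT, L1-HIT, L1-HIT, L1-HIT, L1-HIT, L1-HIT, L1-HIT, L1-HIT, MISS, MISS, VC-HIT, L1-HIT, VC-HIT, VC-HIT]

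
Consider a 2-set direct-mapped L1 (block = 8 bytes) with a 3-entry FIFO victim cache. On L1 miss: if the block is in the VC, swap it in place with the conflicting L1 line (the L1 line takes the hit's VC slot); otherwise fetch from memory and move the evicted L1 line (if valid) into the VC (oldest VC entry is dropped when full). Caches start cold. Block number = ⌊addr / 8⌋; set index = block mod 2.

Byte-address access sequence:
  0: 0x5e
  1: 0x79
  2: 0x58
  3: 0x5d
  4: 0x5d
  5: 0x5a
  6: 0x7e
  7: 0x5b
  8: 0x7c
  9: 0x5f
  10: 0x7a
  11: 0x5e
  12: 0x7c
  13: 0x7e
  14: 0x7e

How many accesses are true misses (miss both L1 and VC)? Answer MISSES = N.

MISSES = 2

#0 0x5e→b11/s1 MISS; vc=[]
#1 0x79→b15/s1 MISS; vc=[11]
#2 0x58→b11/s1 VC-HIT; vc=[15]
#3 0x5d→b11/s1 L1-HIT; vc=[15]
#4 0x5d→b11/s1 L1-HIT; vc=[15]
#5 0x5a→b11/s1 L1-HIT; vc=[15]
#6 0x7e→b15/s1 VC-HIT; vc=[11]
#7 0x5b→b11/s1 VC-HIT; vc=[15]
#8 0x7c→b15/s1 VC-HIT; vc=[11]
#9 0x5f→b11/s1 VC-HIT; vc=[15]
#10 0x7a→b15/s1 VC-HIT; vc=[11]
#11 0x5e→b11/s1 VC-HIT; vc=[15]
#12 0x7c→b15/s1 VC-HIT; vc=[11]
#13 0x7e→b15/s1 L1-HIT; vc=[11]
#14 0x7e→b15/s1 L1-HIT; vc=[11]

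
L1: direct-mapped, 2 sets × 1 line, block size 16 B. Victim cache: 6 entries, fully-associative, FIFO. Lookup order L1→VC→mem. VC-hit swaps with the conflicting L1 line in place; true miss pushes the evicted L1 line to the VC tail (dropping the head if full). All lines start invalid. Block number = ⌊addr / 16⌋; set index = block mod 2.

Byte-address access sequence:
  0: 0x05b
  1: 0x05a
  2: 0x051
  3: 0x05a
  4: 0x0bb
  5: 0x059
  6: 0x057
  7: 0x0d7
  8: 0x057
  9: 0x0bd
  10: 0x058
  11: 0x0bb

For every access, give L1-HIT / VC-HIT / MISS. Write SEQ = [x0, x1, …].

#0 0x5b→b5/s1 MISS; vc=[]
#1 0x5a→b5/s1 L1-HIT; vc=[]
#2 0x51→b5/s1 L1-HIT; vc=[]
#3 0x5a→b5/s1 L1-HIT; vc=[]
#4 0xbb→b11/s1 MISS; vc=[5]
#5 0x59→b5/s1 VC-HIT; vc=[11]
#6 0x57→b5/s1 L1-HIT; vc=[11]
#7 0xd7→b13/s1 MISS; vc=[11,5]
#8 0x57→b5/s1 VC-HIT; vc=[11,13]
#9 0xbd→b11/s1 VC-HIT; vc=[5,13]
#10 0x58→b5/s1 VC-HIT; vc=[11,13]
#11 0xbb→b11/s1 VC-HIT; vc=[5,13]

SEQ = [MISS, L1-HIT, L1-HIT, L1-HIT, MISS, VC-HIT, L1-HIT, MISS, VC-HIT, VC-HIT, VC-HIT, VC-HIT]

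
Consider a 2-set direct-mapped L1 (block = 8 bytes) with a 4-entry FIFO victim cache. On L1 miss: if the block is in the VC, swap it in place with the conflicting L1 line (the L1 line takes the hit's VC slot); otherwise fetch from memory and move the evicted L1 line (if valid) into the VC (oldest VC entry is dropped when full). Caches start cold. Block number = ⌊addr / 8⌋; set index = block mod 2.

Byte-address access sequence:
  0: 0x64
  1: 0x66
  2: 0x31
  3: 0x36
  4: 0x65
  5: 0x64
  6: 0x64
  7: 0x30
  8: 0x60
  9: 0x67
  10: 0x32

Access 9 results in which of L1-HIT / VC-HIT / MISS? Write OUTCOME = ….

  [0] addr=0x64 blk=12 s=0: MISS | VC []
  [1] addr=0x66 blk=12 s=0: L1-HIT | VC []
  [2] addr=0x31 blk=6 s=0: MISS | VC [12]
  [3] addr=0x36 blk=6 s=0: L1-HIT | VC [12]
  [4] addr=0x65 blk=12 s=0: VC-HIT | VC [6]
  [5] addr=0x64 blk=12 s=0: L1-HIT | VC [6]
  [6] addr=0x64 blk=12 s=0: L1-HIT | VC [6]
  [7] addr=0x30 blk=6 s=0: VC-HIT | VC [12]
  [8] addr=0x60 blk=12 s=0: VC-HIT | VC [6]
  [9] addr=0x67 blk=12 s=0: L1-HIT | VC [6]
  [10] addr=0x32 blk=6 s=0: VC-HIT | VC [12]

OUTCOME = L1-HIT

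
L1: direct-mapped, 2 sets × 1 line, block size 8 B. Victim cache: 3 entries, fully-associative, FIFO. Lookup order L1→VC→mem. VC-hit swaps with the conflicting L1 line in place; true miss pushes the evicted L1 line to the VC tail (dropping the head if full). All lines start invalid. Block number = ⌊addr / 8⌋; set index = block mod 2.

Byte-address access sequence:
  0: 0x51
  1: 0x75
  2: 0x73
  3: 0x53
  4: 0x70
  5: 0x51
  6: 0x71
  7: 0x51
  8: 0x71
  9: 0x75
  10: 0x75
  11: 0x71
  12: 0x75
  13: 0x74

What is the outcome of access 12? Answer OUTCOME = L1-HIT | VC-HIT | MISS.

OUTCOME = L1-HIT

  [0] addr=0x51 blk=10 s=0: MISS | VC []
  [1] addr=0x75 blk=14 s=0: MISS | VC [10]
  [2] addr=0x73 blk=14 s=0: L1-HIT | VC [10]
  [3] addr=0x53 blk=10 s=0: VC-HIT | VC [14]
  [4] addr=0x70 blk=14 s=0: VC-HIT | VC [10]
  [5] addr=0x51 blk=10 s=0: VC-HIT | VC [14]
  [6] addr=0x71 blk=14 s=0: VC-HIT | VC [10]
  [7] addr=0x51 blk=10 s=0: VC-HIT | VC [14]
  [8] addr=0x71 blk=14 s=0: VC-HIT | VC [10]
  [9] addr=0x75 blk=14 s=0: L1-HIT | VC [10]
  [10] addr=0x75 blk=14 s=0: L1-HIT | VC [10]
  [11] addr=0x71 blk=14 s=0: L1-HIT | VC [10]
  [12] addr=0x75 blk=14 s=0: L1-HIT | VC [10]
  [13] addr=0x74 blk=14 s=0: L1-HIT | VC [10]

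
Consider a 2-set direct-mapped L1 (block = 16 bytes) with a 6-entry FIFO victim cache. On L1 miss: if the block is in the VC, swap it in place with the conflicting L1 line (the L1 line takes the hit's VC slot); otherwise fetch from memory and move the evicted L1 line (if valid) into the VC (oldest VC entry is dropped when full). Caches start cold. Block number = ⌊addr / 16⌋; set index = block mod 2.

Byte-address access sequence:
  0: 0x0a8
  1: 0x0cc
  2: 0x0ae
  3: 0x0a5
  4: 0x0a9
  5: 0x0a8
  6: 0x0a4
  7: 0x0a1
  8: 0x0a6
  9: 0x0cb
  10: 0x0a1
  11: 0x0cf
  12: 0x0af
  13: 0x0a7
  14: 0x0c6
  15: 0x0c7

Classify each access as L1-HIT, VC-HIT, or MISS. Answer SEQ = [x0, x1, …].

  [0] addr=0xa8 blk=10 s=0: MISS | VC []
  [1] addr=0xcc blk=12 s=0: MISS | VC [10]
  [2] addr=0xae blk=10 s=0: VC-HIT | VC [12]
  [3] addr=0xa5 blk=10 s=0: L1-HIT | VC [12]
  [4] addr=0xa9 blk=10 s=0: L1-HIT | VC [12]
  [5] addr=0xa8 blk=10 s=0: L1-HIT | VC [12]
  [6] addr=0xa4 blk=10 s=0: L1-HIT | VC [12]
  [7] addr=0xa1 blk=10 s=0: L1-HIT | VC [12]
  [8] addr=0xa6 blk=10 s=0: L1-HIT | VC [12]
  [9] addr=0xcb blk=12 s=0: VC-HIT | VC [10]
  [10] addr=0xa1 blk=10 s=0: VC-HIT | VC [12]
  [11] addr=0xcf blk=12 s=0: VC-HIT | VC [10]
  [12] addr=0xaf blk=10 s=0: VC-HIT | VC [12]
  [13] addr=0xa7 blk=10 s=0: L1-HIT | VC [12]
  [14] addr=0xc6 blk=12 s=0: VC-HIT | VC [10]
  [15] addr=0xc7 blk=12 s=0: L1-HIT | VC [10]

SEQ = [MISS, MISS, VC-HIT, L1-HIT, L1-HIT, L1-HIT, L1-HIT, L1-HIT, L1-HIT, VC-HIT, VC-HIT, VC-HIT, VC-HIT, L1-HIT, VC-HIT, L1-HIT]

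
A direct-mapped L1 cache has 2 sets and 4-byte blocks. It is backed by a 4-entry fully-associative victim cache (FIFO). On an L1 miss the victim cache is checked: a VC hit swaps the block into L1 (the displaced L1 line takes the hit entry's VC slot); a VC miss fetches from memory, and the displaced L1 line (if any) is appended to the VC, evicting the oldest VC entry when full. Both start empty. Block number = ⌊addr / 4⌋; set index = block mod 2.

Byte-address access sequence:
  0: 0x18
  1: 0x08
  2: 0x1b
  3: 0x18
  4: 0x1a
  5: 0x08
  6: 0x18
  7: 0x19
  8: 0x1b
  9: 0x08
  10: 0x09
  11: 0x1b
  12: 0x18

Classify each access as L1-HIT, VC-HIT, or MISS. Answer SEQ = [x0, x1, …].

SEQ = [MISS, MISS, VC-HIT, L1-HIT, L1-HIT, VC-HIT, VC-HIT, L1-HIT, L1-HIT, VC-HIT, L1-HIT, VC-HIT, L1-HIT]

0: 0x18 (blk 6, set 0) → MISS  vc=[]
1: 0x8 (blk 2, set 0) → MISS  vc=[6]
2: 0x1b (blk 6, set 0) → VC-HIT  vc=[2]
3: 0x18 (blk 6, set 0) → L1-HIT  vc=[2]
4: 0x1a (blk 6, set 0) → L1-HIT  vc=[2]
5: 0x8 (blk 2, set 0) → VC-HIT  vc=[6]
6: 0x18 (blk 6, set 0) → VC-HIT  vc=[2]
7: 0x19 (blk 6, set 0) → L1-HIT  vc=[2]
8: 0x1b (blk 6, set 0) → L1-HIT  vc=[2]
9: 0x8 (blk 2, set 0) → VC-HIT  vc=[6]
10: 0x9 (blk 2, set 0) → L1-HIT  vc=[6]
11: 0x1b (blk 6, set 0) → VC-HIT  vc=[2]
12: 0x18 (blk 6, set 0) → L1-HIT  vc=[2]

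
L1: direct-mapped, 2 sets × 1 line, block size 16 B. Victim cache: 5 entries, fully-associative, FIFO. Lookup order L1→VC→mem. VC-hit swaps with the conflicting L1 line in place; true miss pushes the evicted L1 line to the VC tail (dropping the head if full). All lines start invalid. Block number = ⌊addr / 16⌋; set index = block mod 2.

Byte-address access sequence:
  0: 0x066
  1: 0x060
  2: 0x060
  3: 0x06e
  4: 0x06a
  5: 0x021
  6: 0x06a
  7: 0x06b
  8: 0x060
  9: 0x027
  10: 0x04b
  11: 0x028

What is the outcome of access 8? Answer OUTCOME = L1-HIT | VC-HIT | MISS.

  [0] addr=0x66 blk=6 s=0: MISS | VC []
  [1] addr=0x60 blk=6 s=0: L1-HIT | VC []
  [2] addr=0x60 blk=6 s=0: L1-HIT | VC []
  [3] addr=0x6e blk=6 s=0: L1-HIT | VC []
  [4] addr=0x6a blk=6 s=0: L1-HIT | VC []
  [5] addr=0x21 blk=2 s=0: MISS | VC [6]
  [6] addr=0x6a blk=6 s=0: VC-HIT | VC [2]
  [7] addr=0x6b blk=6 s=0: L1-HIT | VC [2]
  [8] addr=0x60 blk=6 s=0: L1-HIT | VC [2]
  [9] addr=0x27 blk=2 s=0: VC-HIT | VC [6]
  [10] addr=0x4b blk=4 s=0: MISS | VC [6, 2]
  [11] addr=0x28 blk=2 s=0: VC-HIT | VC [6, 4]

OUTCOME = L1-HIT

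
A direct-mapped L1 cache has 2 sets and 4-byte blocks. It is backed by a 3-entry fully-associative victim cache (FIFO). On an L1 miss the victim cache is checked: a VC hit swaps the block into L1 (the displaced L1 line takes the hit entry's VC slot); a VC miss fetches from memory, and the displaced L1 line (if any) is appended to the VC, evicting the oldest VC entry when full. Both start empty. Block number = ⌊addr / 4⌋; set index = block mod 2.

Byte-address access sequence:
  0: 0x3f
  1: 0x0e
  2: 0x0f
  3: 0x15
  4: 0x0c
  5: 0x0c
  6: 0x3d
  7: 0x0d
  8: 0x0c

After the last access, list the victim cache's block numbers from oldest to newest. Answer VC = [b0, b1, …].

VC = [15, 5]

0: 0x3f (blk 15, set 1) → MISS  vc=[]
1: 0xe (blk 3, set 1) → MISS  vc=[15]
2: 0xf (blk 3, set 1) → L1-HIT  vc=[15]
3: 0x15 (blk 5, set 1) → MISS  vc=[15, 3]
4: 0xc (blk 3, set 1) → VC-HIT  vc=[15, 5]
5: 0xc (blk 3, set 1) → L1-HIT  vc=[15, 5]
6: 0x3d (blk 15, set 1) → VC-HIT  vc=[3, 5]
7: 0xd (blk 3, set 1) → VC-HIT  vc=[15, 5]
8: 0xc (blk 3, set 1) → L1-HIT  vc=[15, 5]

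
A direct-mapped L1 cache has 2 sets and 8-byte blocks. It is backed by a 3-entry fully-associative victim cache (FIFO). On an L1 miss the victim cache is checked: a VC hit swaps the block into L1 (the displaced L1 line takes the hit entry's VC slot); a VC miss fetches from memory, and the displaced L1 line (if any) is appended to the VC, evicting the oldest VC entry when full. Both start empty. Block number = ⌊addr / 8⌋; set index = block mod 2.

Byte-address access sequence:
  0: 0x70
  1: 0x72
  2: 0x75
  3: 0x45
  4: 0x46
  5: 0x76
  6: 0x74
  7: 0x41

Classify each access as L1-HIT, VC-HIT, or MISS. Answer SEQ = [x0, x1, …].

  [0] addr=0x70 blk=14 s=0: MISS | VC []
  [1] addr=0x72 blk=14 s=0: L1-HIT | VC []
  [2] addr=0x75 blk=14 s=0: L1-HIT | VC []
  [3] addr=0x45 blk=8 s=0: MISS | VC [14]
  [4] addr=0x46 blk=8 s=0: L1-HIT | VC [14]
  [5] addr=0x76 blk=14 s=0: VC-HIT | VC [8]
  [6] addr=0x74 blk=14 s=0: L1-HIT | VC [8]
  [7] addr=0x41 blk=8 s=0: VC-HIT | VC [14]

SEQ = [MISS, L1-HIT, L1-HIT, MISS, L1-HIT, VC-HIT, L1-HIT, VC-HIT]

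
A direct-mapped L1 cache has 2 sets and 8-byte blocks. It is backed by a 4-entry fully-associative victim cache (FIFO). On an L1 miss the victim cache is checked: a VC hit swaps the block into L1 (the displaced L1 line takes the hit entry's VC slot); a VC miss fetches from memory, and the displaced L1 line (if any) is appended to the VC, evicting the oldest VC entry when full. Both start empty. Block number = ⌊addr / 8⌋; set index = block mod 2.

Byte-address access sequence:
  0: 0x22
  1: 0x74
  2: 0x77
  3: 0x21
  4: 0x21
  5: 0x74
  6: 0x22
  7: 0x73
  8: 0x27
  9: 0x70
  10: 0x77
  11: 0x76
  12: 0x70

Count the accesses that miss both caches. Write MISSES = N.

MISSES = 2

0: 0x22 (blk 4, set 0) → MISS  vc=[]
1: 0x74 (blk 14, set 0) → MISS  vc=[4]
2: 0x77 (blk 14, set 0) → L1-HIT  vc=[4]
3: 0x21 (blk 4, set 0) → VC-HIT  vc=[14]
4: 0x21 (blk 4, set 0) → L1-HIT  vc=[14]
5: 0x74 (blk 14, set 0) → VC-HIT  vc=[4]
6: 0x22 (blk 4, set 0) → VC-HIT  vc=[14]
7: 0x73 (blk 14, set 0) → VC-HIT  vc=[4]
8: 0x27 (blk 4, set 0) → VC-HIT  vc=[14]
9: 0x70 (blk 14, set 0) → VC-HIT  vc=[4]
10: 0x77 (blk 14, set 0) → L1-HIT  vc=[4]
11: 0x76 (blk 14, set 0) → L1-HIT  vc=[4]
12: 0x70 (blk 14, set 0) → L1-HIT  vc=[4]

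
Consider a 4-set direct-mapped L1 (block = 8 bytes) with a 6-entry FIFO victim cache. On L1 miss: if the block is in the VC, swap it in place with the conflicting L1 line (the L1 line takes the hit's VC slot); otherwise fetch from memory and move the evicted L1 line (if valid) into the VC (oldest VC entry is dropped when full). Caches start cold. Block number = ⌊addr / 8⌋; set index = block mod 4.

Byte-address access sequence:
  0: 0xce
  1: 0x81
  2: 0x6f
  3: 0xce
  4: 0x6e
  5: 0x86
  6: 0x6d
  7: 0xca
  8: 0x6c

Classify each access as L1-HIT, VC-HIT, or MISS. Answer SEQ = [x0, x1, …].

SEQ = [MISS, MISS, MISS, VC-HIT, VC-HIT, L1-HIT, L1-HIT, VC-HIT, VC-HIT]

0: 0xce (blk 25, set 1) → MISS  vc=[]
1: 0x81 (blk 16, set 0) → MISS  vc=[]
2: 0x6f (blk 13, set 1) → MISS  vc=[25]
3: 0xce (blk 25, set 1) → VC-HIT  vc=[13]
4: 0x6e (blk 13, set 1) → VC-HIT  vc=[25]
5: 0x86 (blk 16, set 0) → L1-HIT  vc=[25]
6: 0x6d (blk 13, set 1) → L1-HIT  vc=[25]
7: 0xca (blk 25, set 1) → VC-HIT  vc=[13]
8: 0x6c (blk 13, set 1) → VC-HIT  vc=[25]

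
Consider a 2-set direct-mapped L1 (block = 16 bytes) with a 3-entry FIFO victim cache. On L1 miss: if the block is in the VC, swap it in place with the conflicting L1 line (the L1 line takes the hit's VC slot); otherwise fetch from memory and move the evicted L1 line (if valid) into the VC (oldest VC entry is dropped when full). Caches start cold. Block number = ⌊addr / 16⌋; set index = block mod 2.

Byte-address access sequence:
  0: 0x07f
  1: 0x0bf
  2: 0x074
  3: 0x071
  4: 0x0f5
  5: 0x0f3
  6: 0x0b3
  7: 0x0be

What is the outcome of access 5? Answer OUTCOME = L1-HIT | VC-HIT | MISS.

#0 0x7f→b7/s1 MISS; vc=[]
#1 0xbf→b11/s1 MISS; vc=[7]
#2 0x74→b7/s1 VC-HIT; vc=[11]
#3 0x71→b7/s1 L1-HIT; vc=[11]
#4 0xf5→b15/s1 MISS; vc=[11,7]
#5 0xf3→b15/s1 L1-HIT; vc=[11,7]
#6 0xb3→b11/s1 VC-HIT; vc=[15,7]
#7 0xbe→b11/s1 L1-HIT; vc=[15,7]

OUTCOME = L1-HIT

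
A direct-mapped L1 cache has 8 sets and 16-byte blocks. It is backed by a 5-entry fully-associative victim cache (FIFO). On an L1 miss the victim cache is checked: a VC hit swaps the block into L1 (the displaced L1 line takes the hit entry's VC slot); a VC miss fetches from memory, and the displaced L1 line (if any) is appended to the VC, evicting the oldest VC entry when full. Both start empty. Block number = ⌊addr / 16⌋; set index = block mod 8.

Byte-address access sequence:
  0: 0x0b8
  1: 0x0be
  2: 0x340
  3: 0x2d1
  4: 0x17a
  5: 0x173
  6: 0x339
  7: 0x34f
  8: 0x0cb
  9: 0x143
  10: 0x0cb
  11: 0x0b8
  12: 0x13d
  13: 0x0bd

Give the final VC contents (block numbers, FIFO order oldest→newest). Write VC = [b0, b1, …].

#0 0xb8→b11/s3 MISS; vc=[]
#1 0xbe→b11/s3 L1-HIT; vc=[]
#2 0x340→b52/s4 MISS; vc=[]
#3 0x2d1→b45/s5 MISS; vc=[]
#4 0x17a→b23/s7 MISS; vc=[]
#5 0x173→b23/s7 L1-HIT; vc=[]
#6 0x339→b51/s3 MISS; vc=[11]
#7 0x34f→b52/s4 L1-HIT; vc=[11]
#8 0xcb→b12/s4 MISS; vc=[11,52]
#9 0x143→b20/s4 MISS; vc=[11,52,12]
#10 0xcb→b12/s4 VC-HIT; vc=[11,52,20]
#11 0xb8→b11/s3 VC-HIT; vc=[51,52,20]
#12 0x13d→b19/s3 MISS; vc=[51,52,20,11]
#13 0xbd→b11/s3 VC-HIT; vc=[51,52,20,19]

VC = [51, 52, 20, 19]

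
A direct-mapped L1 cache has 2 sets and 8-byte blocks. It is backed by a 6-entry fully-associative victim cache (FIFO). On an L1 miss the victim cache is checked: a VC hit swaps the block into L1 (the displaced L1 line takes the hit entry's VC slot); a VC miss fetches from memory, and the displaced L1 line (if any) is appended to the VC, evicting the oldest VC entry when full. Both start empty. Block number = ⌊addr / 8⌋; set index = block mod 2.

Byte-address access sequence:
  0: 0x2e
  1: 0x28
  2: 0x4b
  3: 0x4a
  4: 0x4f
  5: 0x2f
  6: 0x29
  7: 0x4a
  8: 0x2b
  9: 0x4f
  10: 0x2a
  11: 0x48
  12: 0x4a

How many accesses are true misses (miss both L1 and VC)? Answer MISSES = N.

MISSES = 2

#0 0x2e→b5/s1 MISS; vc=[]
#1 0x28→b5/s1 L1-HIT; vc=[]
#2 0x4b→b9/s1 MISS; vc=[5]
#3 0x4a→b9/s1 L1-HIT; vc=[5]
#4 0x4f→b9/s1 L1-HIT; vc=[5]
#5 0x2f→b5/s1 VC-HIT; vc=[9]
#6 0x29→b5/s1 L1-HIT; vc=[9]
#7 0x4a→b9/s1 VC-HIT; vc=[5]
#8 0x2b→b5/s1 VC-HIT; vc=[9]
#9 0x4f→b9/s1 VC-HIT; vc=[5]
#10 0x2a→b5/s1 VC-HIT; vc=[9]
#11 0x48→b9/s1 VC-HIT; vc=[5]
#12 0x4a→b9/s1 L1-HIT; vc=[5]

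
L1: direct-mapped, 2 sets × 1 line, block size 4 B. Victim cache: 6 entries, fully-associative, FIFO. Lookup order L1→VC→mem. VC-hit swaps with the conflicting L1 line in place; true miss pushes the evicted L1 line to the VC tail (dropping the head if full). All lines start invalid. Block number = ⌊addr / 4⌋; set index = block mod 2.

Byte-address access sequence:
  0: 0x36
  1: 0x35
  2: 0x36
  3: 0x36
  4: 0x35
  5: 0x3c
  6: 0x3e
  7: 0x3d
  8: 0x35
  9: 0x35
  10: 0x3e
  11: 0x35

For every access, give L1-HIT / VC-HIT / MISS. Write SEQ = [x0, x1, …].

SEQ = [MISS, L1-HIT, L1-HIT, L1-HIT, L1-HIT, MISS, L1-HIT, L1-HIT, VC-HIT, L1-HIT, VC-HIT, VC-HIT]

#0 0x36→b13/s1 MISS; vc=[]
#1 0x35→b13/s1 L1-HIT; vc=[]
#2 0x36→b13/s1 L1-HIT; vc=[]
#3 0x36→b13/s1 L1-HIT; vc=[]
#4 0x35→b13/s1 L1-HIT; vc=[]
#5 0x3c→b15/s1 MISS; vc=[13]
#6 0x3e→b15/s1 L1-HIT; vc=[13]
#7 0x3d→b15/s1 L1-HIT; vc=[13]
#8 0x35→b13/s1 VC-HIT; vc=[15]
#9 0x35→b13/s1 L1-HIT; vc=[15]
#10 0x3e→b15/s1 VC-HIT; vc=[13]
#11 0x35→b13/s1 VC-HIT; vc=[15]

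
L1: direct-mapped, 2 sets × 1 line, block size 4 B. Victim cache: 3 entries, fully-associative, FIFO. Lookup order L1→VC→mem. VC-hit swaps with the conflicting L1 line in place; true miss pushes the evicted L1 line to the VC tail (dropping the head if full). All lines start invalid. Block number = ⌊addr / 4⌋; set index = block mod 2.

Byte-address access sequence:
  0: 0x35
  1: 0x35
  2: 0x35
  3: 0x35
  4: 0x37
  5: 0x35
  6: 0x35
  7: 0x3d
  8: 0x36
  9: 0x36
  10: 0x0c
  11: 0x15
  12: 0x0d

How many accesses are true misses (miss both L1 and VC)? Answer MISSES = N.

#0 0x35→b13/s1 MISS; vc=[]
#1 0x35→b13/s1 L1-HIT; vc=[]
#2 0x35→b13/s1 L1-HIT; vc=[]
#3 0x35→b13/s1 L1-HIT; vc=[]
#4 0x37→b13/s1 L1-HIT; vc=[]
#5 0x35→b13/s1 L1-HIT; vc=[]
#6 0x35→b13/s1 L1-HIT; vc=[]
#7 0x3d→b15/s1 MISS; vc=[13]
#8 0x36→b13/s1 VC-HIT; vc=[15]
#9 0x36→b13/s1 L1-HIT; vc=[15]
#10 0xc→b3/s1 MISS; vc=[15,13]
#11 0x15→b5/s1 MISS; vc=[15,13,3]
#12 0xd→b3/s1 VC-HIT; vc=[15,13,5]

MISSES = 4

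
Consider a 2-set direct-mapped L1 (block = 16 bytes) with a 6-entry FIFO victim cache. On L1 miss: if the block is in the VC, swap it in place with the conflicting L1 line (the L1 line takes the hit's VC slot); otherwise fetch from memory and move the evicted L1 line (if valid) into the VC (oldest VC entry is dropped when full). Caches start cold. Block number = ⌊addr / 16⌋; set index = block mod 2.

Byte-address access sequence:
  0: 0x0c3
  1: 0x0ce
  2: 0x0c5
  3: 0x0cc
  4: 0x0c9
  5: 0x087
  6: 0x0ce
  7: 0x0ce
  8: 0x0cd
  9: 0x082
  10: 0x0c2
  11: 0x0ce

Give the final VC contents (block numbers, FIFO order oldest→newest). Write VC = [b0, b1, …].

VC = [8]

  [0] addr=0xc3 blk=12 s=0: MISS | VC []
  [1] addr=0xce blk=12 s=0: L1-HIT | VC []
  [2] addr=0xc5 blk=12 s=0: L1-HIT | VC []
  [3] addr=0xcc blk=12 s=0: L1-HIT | VC []
  [4] addr=0xc9 blk=12 s=0: L1-HIT | VC []
  [5] addr=0x87 blk=8 s=0: MISS | VC [12]
  [6] addr=0xce blk=12 s=0: VC-HIT | VC [8]
  [7] addr=0xce blk=12 s=0: L1-HIT | VC [8]
  [8] addr=0xcd blk=12 s=0: L1-HIT | VC [8]
  [9] addr=0x82 blk=8 s=0: VC-HIT | VC [12]
  [10] addr=0xc2 blk=12 s=0: VC-HIT | VC [8]
  [11] addr=0xce blk=12 s=0: L1-HIT | VC [8]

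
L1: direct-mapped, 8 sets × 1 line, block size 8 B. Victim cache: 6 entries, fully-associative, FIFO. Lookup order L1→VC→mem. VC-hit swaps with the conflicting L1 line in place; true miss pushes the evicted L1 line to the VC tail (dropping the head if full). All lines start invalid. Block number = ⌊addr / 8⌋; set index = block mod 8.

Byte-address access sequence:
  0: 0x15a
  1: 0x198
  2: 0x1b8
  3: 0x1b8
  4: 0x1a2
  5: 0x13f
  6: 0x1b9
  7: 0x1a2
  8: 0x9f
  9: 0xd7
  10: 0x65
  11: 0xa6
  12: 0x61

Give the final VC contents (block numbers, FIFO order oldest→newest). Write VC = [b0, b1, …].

VC = [43, 39, 51, 52, 20]

#0 0x15a→b43/s3 MISS; vc=[]
#1 0x198→b51/s3 MISS; vc=[43]
#2 0x1b8→b55/s7 MISS; vc=[43]
#3 0x1b8→b55/s7 L1-HIT; vc=[43]
#4 0x1a2→b52/s4 MISS; vc=[43]
#5 0x13f→b39/s7 MISS; vc=[43,55]
#6 0x1b9→b55/s7 VC-HIT; vc=[43,39]
#7 0x1a2→b52/s4 L1-HIT; vc=[43,39]
#8 0x9f→b19/s3 MISS; vc=[43,39,51]
#9 0xd7→b26/s2 MISS; vc=[43,39,51]
#10 0x65→b12/s4 MISS; vc=[43,39,51,52]
#11 0xa6→b20/s4 MISS; vc=[43,39,51,52,12]
#12 0x61→b12/s4 VC-HIT; vc=[43,39,51,52,20]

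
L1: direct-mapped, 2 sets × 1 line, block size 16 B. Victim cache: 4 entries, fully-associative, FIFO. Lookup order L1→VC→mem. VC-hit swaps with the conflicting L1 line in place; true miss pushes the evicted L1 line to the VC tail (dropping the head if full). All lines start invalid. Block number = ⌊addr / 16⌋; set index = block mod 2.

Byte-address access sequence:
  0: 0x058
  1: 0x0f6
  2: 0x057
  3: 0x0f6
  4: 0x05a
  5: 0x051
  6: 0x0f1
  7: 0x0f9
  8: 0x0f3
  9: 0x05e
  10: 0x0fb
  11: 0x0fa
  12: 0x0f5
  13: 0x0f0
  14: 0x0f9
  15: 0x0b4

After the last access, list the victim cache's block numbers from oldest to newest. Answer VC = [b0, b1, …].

VC = [5, 15]

#0 0x58→b5/s1 MISS; vc=[]
#1 0xf6→b15/s1 MISS; vc=[5]
#2 0x57→b5/s1 VC-HIT; vc=[15]
#3 0xf6→b15/s1 VC-HIT; vc=[5]
#4 0x5a→b5/s1 VC-HIT; vc=[15]
#5 0x51→b5/s1 L1-HIT; vc=[15]
#6 0xf1→b15/s1 VC-HIT; vc=[5]
#7 0xf9→b15/s1 L1-HIT; vc=[5]
#8 0xf3→b15/s1 L1-HIT; vc=[5]
#9 0x5e→b5/s1 VC-HIT; vc=[15]
#10 0xfb→b15/s1 VC-HIT; vc=[5]
#11 0xfa→b15/s1 L1-HIT; vc=[5]
#12 0xf5→b15/s1 L1-HIT; vc=[5]
#13 0xf0→b15/s1 L1-HIT; vc=[5]
#14 0xf9→b15/s1 L1-HIT; vc=[5]
#15 0xb4→b11/s1 MISS; vc=[5,15]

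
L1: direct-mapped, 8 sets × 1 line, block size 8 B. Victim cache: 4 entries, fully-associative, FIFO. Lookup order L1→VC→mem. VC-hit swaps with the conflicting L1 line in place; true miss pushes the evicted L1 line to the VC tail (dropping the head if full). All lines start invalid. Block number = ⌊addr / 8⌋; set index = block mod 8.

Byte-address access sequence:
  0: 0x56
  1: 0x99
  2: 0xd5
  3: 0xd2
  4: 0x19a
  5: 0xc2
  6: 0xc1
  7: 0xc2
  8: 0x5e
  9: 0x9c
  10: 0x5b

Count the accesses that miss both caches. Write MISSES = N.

MISSES = 6

  [0] addr=0x56 blk=10 s=2: MISS | VC []
  [1] addr=0x99 blk=19 s=3: MISS | VC []
  [2] addr=0xd5 blk=26 s=2: MISS | VC [10]
  [3] addr=0xd2 blk=26 s=2: L1-HIT | VC [10]
  [4] addr=0x19a blk=51 s=3: MISS | VC [10, 19]
  [5] addr=0xc2 blk=24 s=0: MISS | VC [10, 19]
  [6] addr=0xc1 blk=24 s=0: L1-HIT | VC [10, 19]
  [7] addr=0xc2 blk=24 s=0: L1-HIT | VC [10, 19]
  [8] addr=0x5e blk=11 s=3: MISS | VC [10, 19, 51]
  [9] addr=0x9c blk=19 s=3: VC-HIT | VC [10, 11, 51]
  [10] addr=0x5b blk=11 s=3: VC-HIT | VC [10, 19, 51]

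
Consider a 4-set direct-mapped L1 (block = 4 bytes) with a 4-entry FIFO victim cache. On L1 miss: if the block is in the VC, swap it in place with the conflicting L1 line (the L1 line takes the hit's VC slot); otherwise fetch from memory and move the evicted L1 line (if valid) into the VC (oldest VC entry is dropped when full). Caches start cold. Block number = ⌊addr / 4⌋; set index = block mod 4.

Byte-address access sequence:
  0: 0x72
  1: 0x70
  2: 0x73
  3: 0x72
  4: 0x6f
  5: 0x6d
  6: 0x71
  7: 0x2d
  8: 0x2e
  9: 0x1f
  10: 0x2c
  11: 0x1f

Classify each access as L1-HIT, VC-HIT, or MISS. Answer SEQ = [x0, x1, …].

SEQ = [MISS, L1-HIT, L1-HIT, L1-HIT, MISS, L1-HIT, L1-HIT, MISS, L1-HIT, MISS, VC-HIT, VC-HIT]

0: 0x72 (blk 28, set 0) → MISS  vc=[]
1: 0x70 (blk 28, set 0) → L1-HIT  vc=[]
2: 0x73 (blk 28, set 0) → L1-HIT  vc=[]
3: 0x72 (blk 28, set 0) → L1-HIT  vc=[]
4: 0x6f (blk 27, set 3) → MISS  vc=[]
5: 0x6d (blk 27, set 3) → L1-HIT  vc=[]
6: 0x71 (blk 28, set 0) → L1-HIT  vc=[]
7: 0x2d (blk 11, set 3) → MISS  vc=[27]
8: 0x2e (blk 11, set 3) → L1-HIT  vc=[27]
9: 0x1f (blk 7, set 3) → MISS  vc=[27, 11]
10: 0x2c (blk 11, set 3) → VC-HIT  vc=[27, 7]
11: 0x1f (blk 7, set 3) → VC-HIT  vc=[27, 11]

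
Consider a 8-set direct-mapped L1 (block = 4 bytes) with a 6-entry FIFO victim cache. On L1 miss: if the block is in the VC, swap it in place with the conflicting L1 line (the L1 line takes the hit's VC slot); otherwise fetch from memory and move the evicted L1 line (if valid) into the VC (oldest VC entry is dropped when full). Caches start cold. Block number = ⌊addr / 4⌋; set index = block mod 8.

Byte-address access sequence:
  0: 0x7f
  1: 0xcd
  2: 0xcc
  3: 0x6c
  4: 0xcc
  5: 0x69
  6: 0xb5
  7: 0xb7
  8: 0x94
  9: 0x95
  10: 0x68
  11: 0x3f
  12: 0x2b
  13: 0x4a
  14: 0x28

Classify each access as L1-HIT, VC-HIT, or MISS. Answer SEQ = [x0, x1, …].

#0 0x7f→b31/s7 MISS; vc=[]
#1 0xcd→b51/s3 MISS; vc=[]
#2 0xcc→b51/s3 L1-HIT; vc=[]
#3 0x6c→b27/s3 MISS; vc=[51]
#4 0xcc→b51/s3 VC-HIT; vc=[27]
#5 0x69→b26/s2 MISS; vc=[27]
#6 0xb5→b45/s5 MISS; vc=[27]
#7 0xb7→b45/s5 L1-HIT; vc=[27]
#8 0x94→b37/s5 MISS; vc=[27,45]
#9 0x95→b37/s5 L1-HIT; vc=[27,45]
#10 0x68→b26/s2 L1-HIT; vc=[27,45]
#11 0x3f→b15/s7 MISS; vc=[27,45,31]
#12 0x2b→b10/s2 MISS; vc=[27,45,31,26]
#13 0x4a→b18/s2 MISS; vc=[27,45,31,26,10]
#14 0x28→b10/s2 VC-HIT; vc=[27,45,31,26,18]

SEQ = [MISS, MISS, L1-HIT, MISS, VC-HIT, MISS, MISS, L1-HIT, MISS, L1-HIT, L1-HIT, MISS, MISS, MISS, VC-HIT]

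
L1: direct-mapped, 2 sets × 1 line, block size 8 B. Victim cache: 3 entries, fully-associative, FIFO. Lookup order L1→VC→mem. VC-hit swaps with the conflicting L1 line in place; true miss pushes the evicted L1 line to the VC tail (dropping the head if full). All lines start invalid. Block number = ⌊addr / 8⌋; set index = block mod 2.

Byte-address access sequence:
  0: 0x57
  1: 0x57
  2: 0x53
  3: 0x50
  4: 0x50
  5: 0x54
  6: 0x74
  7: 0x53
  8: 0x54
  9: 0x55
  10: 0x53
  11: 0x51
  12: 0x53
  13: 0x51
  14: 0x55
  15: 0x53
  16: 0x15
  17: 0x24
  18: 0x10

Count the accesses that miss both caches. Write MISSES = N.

#0 0x57→b10/s0 MISS; vc=[]
#1 0x57→b10/s0 L1-HIT; vc=[]
#2 0x53→b10/s0 L1-HIT; vc=[]
#3 0x50→b10/s0 L1-HIT; vc=[]
#4 0x50→b10/s0 L1-HIT; vc=[]
#5 0x54→b10/s0 L1-HIT; vc=[]
#6 0x74→b14/s0 MISS; vc=[10]
#7 0x53→b10/s0 VC-HIT; vc=[14]
#8 0x54→b10/s0 L1-HIT; vc=[14]
#9 0x55→b10/s0 L1-HIT; vc=[14]
#10 0x53→b10/s0 L1-HIT; vc=[14]
#11 0x51→b10/s0 L1-HIT; vc=[14]
#12 0x53→b10/s0 L1-HIT; vc=[14]
#13 0x51→b10/s0 L1-HIT; vc=[14]
#14 0x55→b10/s0 L1-HIT; vc=[14]
#15 0x53→b10/s0 L1-HIT; vc=[14]
#16 0x15→b2/s0 MISS; vc=[14,10]
#17 0x24→b4/s0 MISS; vc=[14,10,2]
#18 0x10→b2/s0 VC-HIT; vc=[14,10,4]

MISSES = 4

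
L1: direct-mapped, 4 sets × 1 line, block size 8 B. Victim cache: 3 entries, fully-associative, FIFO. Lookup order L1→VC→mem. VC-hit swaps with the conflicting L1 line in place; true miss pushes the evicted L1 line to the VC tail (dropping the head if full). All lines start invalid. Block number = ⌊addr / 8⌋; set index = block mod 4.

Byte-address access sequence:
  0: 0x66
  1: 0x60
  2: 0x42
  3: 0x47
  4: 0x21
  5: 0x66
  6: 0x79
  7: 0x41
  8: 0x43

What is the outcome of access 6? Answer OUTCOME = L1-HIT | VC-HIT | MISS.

#0 0x66→b12/s0 MISS; vc=[]
#1 0x60→b12/s0 L1-HIT; vc=[]
#2 0x42→b8/s0 MISS; vc=[12]
#3 0x47→b8/s0 L1-HIT; vc=[12]
#4 0x21→b4/s0 MISS; vc=[12,8]
#5 0x66→b12/s0 VC-HIT; vc=[4,8]
#6 0x79→b15/s3 MISS; vc=[4,8]
#7 0x41→b8/s0 VC-HIT; vc=[4,12]
#8 0x43→b8/s0 L1-HIT; vc=[4,12]

OUTCOME = MISS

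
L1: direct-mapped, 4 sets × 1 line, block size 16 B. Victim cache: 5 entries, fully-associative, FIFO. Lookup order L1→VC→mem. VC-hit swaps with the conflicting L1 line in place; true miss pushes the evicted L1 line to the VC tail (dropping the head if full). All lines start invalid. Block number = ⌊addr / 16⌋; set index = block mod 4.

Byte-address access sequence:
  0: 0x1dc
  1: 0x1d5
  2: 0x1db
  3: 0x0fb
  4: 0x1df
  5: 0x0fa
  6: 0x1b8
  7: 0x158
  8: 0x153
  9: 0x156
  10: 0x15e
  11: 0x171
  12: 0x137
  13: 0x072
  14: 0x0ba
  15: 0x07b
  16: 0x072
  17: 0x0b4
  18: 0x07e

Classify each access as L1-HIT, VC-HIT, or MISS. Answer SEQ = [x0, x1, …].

#0 0x1dc→b29/s1 MISS; vc=[]
#1 0x1d5→b29/s1 L1-HIT; vc=[]
#2 0x1db→b29/s1 L1-HIT; vc=[]
#3 0xfb→b15/s3 MISS; vc=[]
#4 0x1df→b29/s1 L1-HIT; vc=[]
#5 0xfa→b15/s3 L1-HIT; vc=[]
#6 0x1b8→b27/s3 MISS; vc=[15]
#7 0x158→b21/s1 MISS; vc=[15,29]
#8 0x153→b21/s1 L1-HIT; vc=[15,29]
#9 0x156→b21/s1 L1-HIT; vc=[15,29]
#10 0x15e→b21/s1 L1-HIT; vc=[15,29]
#11 0x171→b23/s3 MISS; vc=[15,29,27]
#12 0x137→b19/s3 MISS; vc=[15,29,27,23]
#13 0x72→b7/s3 MISS; vc=[15,29,27,23,19]
#14 0xba→b11/s3 MISS; vc=[29,27,23,19,7]
#15 0x7b→b7/s3 VC-HIT; vc=[29,27,23,19,11]
#16 0x72→b7/s3 L1-HIT; vc=[29,27,23,19,11]
#17 0xb4→b11/s3 VC-HIT; vc=[29,27,23,19,7]
#18 0x7e→b7/s3 VC-HIT; vc=[29,27,23,19,11]

SEQ = [MISS, L1-HIT, L1-HIT, MISS, L1-HIT, L1-HIT, MISS, MISS, L1-HIT, L1-HIT, L1-HIT, MISS, MISS, MISS, MISS, VC-HIT, L1-HIT, VC-HIT, VC-HIT]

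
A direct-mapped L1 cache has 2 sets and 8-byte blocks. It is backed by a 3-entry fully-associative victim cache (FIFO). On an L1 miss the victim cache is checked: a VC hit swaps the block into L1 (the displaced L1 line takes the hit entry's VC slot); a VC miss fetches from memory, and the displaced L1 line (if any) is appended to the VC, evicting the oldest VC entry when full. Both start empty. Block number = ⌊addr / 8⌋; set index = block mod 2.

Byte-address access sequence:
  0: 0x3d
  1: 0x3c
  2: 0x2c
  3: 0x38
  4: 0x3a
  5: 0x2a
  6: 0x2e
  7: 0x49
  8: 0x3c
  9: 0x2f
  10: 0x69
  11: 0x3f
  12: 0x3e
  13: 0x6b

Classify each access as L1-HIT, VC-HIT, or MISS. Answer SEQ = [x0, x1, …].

#0 0x3d→b7/s1 MISS; vc=[]
#1 0x3c→b7/s1 L1-HIT; vc=[]
#2 0x2c→b5/s1 MISS; vc=[7]
#3 0x38→b7/s1 VC-HIT; vc=[5]
#4 0x3a→b7/s1 L1-HIT; vc=[5]
#5 0x2a→b5/s1 VC-HIT; vc=[7]
#6 0x2e→b5/s1 L1-HIT; vc=[7]
#7 0x49→b9/s1 MISS; vc=[7,5]
#8 0x3c→b7/s1 VC-HIT; vc=[9,5]
#9 0x2f→b5/s1 VC-HIT; vc=[9,7]
#10 0x69→b13/s1 MISS; vc=[9,7,5]
#11 0x3f→b7/s1 VC-HIT; vc=[9,13,5]
#12 0x3e→b7/s1 L1-HIT; vc=[9,13,5]
#13 0x6b→b13/s1 VC-HIT; vc=[9,7,5]

SEQ = [MISS, L1-HIT, MISS, VC-HIT, L1-HIT, VC-HIT, L1-HIT, MISS, VC-HIT, VC-HIT, MISS, VC-HIT, L1-HIT, VC-HIT]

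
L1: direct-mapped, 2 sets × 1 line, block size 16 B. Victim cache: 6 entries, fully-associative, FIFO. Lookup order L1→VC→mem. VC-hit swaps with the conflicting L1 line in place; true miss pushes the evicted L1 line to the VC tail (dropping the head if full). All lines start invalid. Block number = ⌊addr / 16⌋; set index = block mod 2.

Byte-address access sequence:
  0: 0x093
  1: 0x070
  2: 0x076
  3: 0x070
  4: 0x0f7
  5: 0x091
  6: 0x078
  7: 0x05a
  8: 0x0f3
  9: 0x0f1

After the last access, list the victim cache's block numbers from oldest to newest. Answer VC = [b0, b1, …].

VC = [5, 9, 7]

#0 0x93→b9/s1 MISS; vc=[]
#1 0x70→b7/s1 MISS; vc=[9]
#2 0x76→b7/s1 L1-HIT; vc=[9]
#3 0x70→b7/s1 L1-HIT; vc=[9]
#4 0xf7→b15/s1 MISS; vc=[9,7]
#5 0x91→b9/s1 VC-HIT; vc=[15,7]
#6 0x78→b7/s1 VC-HIT; vc=[15,9]
#7 0x5a→b5/s1 MISS; vc=[15,9,7]
#8 0xf3→b15/s1 VC-HIT; vc=[5,9,7]
#9 0xf1→b15/s1 L1-HIT; vc=[5,9,7]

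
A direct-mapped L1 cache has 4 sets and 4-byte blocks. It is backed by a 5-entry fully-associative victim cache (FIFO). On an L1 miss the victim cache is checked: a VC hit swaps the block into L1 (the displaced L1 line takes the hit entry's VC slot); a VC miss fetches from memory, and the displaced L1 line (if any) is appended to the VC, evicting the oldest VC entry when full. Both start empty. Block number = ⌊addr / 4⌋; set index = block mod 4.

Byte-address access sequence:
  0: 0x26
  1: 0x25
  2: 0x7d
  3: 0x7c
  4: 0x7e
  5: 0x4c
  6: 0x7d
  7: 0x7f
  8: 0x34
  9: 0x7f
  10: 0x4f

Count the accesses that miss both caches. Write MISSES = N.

MISSES = 4

#0 0x26→b9/s1 MISS; vc=[]
#1 0x25→b9/s1 L1-HIT; vc=[]
#2 0x7d→b31/s3 MISS; vc=[]
#3 0x7c→b31/s3 L1-HIT; vc=[]
#4 0x7e→b31/s3 L1-HIT; vc=[]
#5 0x4c→b19/s3 MISS; vc=[31]
#6 0x7d→b31/s3 VC-HIT; vc=[19]
#7 0x7f→b31/s3 L1-HIT; vc=[19]
#8 0x34→b13/s1 MISS; vc=[19,9]
#9 0x7f→b31/s3 L1-HIT; vc=[19,9]
#10 0x4f→b19/s3 VC-HIT; vc=[31,9]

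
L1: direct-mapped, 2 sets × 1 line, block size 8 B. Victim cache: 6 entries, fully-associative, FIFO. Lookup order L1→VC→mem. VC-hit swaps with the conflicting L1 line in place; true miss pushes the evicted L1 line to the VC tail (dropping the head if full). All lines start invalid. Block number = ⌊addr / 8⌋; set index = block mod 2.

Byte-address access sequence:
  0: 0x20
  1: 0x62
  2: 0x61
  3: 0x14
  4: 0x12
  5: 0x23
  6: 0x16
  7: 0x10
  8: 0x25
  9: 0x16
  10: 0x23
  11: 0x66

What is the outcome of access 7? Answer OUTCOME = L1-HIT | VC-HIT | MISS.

#0 0x20→b4/s0 MISS; vc=[]
#1 0x62→b12/s0 MISS; vc=[4]
#2 0x61→b12/s0 L1-HIT; vc=[4]
#3 0x14→b2/s0 MISS; vc=[4,12]
#4 0x12→b2/s0 L1-HIT; vc=[4,12]
#5 0x23→b4/s0 VC-HIT; vc=[2,12]
#6 0x16→b2/s0 VC-HIT; vc=[4,12]
#7 0x10→b2/s0 L1-HIT; vc=[4,12]
#8 0x25→b4/s0 VC-HIT; vc=[2,12]
#9 0x16→b2/s0 VC-HIT; vc=[4,12]
#10 0x23→b4/s0 VC-HIT; vc=[2,12]
#11 0x66→b12/s0 VC-HIT; vc=[2,4]

OUTCOME = L1-HIT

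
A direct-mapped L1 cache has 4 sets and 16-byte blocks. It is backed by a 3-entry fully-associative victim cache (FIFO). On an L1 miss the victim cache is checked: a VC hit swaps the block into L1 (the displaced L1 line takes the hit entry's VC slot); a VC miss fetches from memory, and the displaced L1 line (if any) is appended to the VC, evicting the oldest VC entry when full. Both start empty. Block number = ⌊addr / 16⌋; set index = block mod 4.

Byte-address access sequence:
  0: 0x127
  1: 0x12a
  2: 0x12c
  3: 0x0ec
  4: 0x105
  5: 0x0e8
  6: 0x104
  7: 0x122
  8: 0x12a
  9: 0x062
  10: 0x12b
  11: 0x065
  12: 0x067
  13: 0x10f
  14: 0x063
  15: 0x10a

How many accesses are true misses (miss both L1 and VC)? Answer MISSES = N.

MISSES = 4

  [0] addr=0x127 blk=18 s=2: MISS | VC []
  [1] addr=0x12a blk=18 s=2: L1-HIT | VC []
  [2] addr=0x12c blk=18 s=2: L1-HIT | VC []
  [3] addr=0xec blk=14 s=2: MISS | VC [18]
  [4] addr=0x105 blk=16 s=0: MISS | VC [18]
  [5] addr=0xe8 blk=14 s=2: L1-HIT | VC [18]
  [6] addr=0x104 blk=16 s=0: L1-HIT | VC [18]
  [7] addr=0x122 blk=18 s=2: VC-HIT | VC [14]
  [8] addr=0x12a blk=18 s=2: L1-HIT | VC [14]
  [9] addr=0x62 blk=6 s=2: MISS | VC [14, 18]
  [10] addr=0x12b blk=18 s=2: VC-HIT | VC [14, 6]
  [11] addr=0x65 blk=6 s=2: VC-HIT | VC [14, 18]
  [12] addr=0x67 blk=6 s=2: L1-HIT | VC [14, 18]
  [13] addr=0x10f blk=16 s=0: L1-HIT | VC [14, 18]
  [14] addr=0x63 blk=6 s=2: L1-HIT | VC [14, 18]
  [15] addr=0x10a blk=16 s=0: L1-HIT | VC [14, 18]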